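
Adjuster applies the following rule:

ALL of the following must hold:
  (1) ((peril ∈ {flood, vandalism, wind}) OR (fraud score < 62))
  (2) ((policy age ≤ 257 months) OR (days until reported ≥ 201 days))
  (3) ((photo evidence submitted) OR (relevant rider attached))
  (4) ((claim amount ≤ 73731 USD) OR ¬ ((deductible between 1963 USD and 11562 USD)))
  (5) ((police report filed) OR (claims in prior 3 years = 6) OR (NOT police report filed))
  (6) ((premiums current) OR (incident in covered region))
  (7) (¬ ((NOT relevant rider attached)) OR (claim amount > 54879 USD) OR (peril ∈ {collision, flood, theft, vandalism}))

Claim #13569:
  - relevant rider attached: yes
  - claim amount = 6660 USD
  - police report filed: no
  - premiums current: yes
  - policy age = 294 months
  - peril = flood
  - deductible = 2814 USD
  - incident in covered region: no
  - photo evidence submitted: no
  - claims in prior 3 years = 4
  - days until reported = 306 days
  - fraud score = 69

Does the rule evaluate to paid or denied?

Paid

Atomic conditions:
  peril ∈ {flood, vandalism, wind}: flood is in the set → true
  fraud score < 62: 69 < 62 is false
  policy age ≤ 257 months: 294 ≤ 257 is false
  days until reported ≥ 201 days: 306 ≥ 201 is true
  photo evidence submitted: no → false
  relevant rider attached: yes → true
  claim amount ≤ 73731 USD: 6660 ≤ 73731 is true
  deductible between 1963 USD and 11562 USD: 2814 in [1963, 11562] is true
  police report filed: no → false
  claims in prior 3 years = 6: 4 == 6 is false
  NOT police report filed: no → true
  premiums current: yes → true
  incident in covered region: no → false
  NOT relevant rider attached: yes → false
  claim amount > 54879 USD: 6660 > 54879 is false
  peril ∈ {collision, flood, theft, vandalism}: flood is in the set → true
Combine:
[1] true OR false = true
[2] false OR true = true
[3] false OR true = true
[4.2] NOT true = false
[4] true OR false = true
[5] false OR false OR true = true
[6] true OR false = true
[7.1] NOT false = true
[7] true OR false OR true = true
[root] true AND true AND true AND true AND true AND true AND true = true
Overall: true → paid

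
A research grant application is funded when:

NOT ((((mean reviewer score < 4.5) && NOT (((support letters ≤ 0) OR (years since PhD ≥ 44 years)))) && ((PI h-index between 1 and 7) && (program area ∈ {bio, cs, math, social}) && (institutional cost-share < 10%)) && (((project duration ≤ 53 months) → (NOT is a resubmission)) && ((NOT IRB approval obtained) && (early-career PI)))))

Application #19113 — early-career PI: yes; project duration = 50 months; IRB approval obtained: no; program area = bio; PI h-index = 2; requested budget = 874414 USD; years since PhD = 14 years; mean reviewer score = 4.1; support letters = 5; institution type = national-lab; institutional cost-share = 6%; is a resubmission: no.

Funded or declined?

Declined

Atomic conditions:
  mean reviewer score < 4.5: 4.1 < 4.5 is true
  support letters ≤ 0: 5 ≤ 0 is false
  years since PhD ≥ 44 years: 14 ≥ 44 is false
  PI h-index between 1 and 7: 2 in [1, 7] is true
  program area ∈ {bio, cs, math, social}: bio is in the set → true
  institutional cost-share < 10%: 6 < 10 is true
  project duration ≤ 53 months: 50 ≤ 53 is true
  NOT is a resubmission: no → true
  NOT IRB approval obtained: no → true
  early-career PI: yes → true
Combine:
[1.1.2.1] false OR false = false
[1.1.2] NOT false = true
[1.1] true AND true = true
[1.2] true AND true AND true = true
[1.3.1] true → true = true
[1.3.2] true AND true = true
[1.3] true AND true = true
[1] true AND true AND true = true
[root] NOT true = false
Overall: false → declined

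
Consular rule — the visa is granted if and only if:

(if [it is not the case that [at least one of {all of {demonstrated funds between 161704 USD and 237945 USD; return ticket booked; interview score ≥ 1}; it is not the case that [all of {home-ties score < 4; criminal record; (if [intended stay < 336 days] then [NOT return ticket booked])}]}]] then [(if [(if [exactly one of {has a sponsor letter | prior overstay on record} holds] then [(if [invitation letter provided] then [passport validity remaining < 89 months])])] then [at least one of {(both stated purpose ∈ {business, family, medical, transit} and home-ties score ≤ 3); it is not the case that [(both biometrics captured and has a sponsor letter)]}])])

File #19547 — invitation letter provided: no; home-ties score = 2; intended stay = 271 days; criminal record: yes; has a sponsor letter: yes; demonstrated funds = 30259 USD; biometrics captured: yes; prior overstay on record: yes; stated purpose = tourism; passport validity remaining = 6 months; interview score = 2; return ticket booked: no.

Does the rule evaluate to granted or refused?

Atomic conditions:
  demonstrated funds between 161704 USD and 237945 USD: 30259 in [161704, 237945] is false
  return ticket booked: no → false
  interview score ≥ 1: 2 ≥ 1 is true
  home-ties score < 4: 2 < 4 is true
  criminal record: yes → true
  intended stay < 336 days: 271 < 336 is true
  NOT return ticket booked: no → true
  has a sponsor letter: yes → true
  prior overstay on record: yes → true
  invitation letter provided: no → false
  passport validity remaining < 89 months: 6 < 89 is true
  stated purpose ∈ {business, family, medical, transit}: tourism is not in the set → false
  home-ties score ≤ 3: 2 ≤ 3 is true
  biometrics captured: yes → true
Combine:
[1.1.1] false AND false AND true = false
[1.1.2.1.3] true → true = true
[1.1.2.1] true AND true AND true = true
[1.1.2] NOT true = false
[1.1] false OR false = false
[1] NOT false = true
[2.1.1] exactly-one(true, true) = false
[2.1.2] false → true (antecedent false ⇒ implication holds) = true
[2.1] false → true (antecedent false ⇒ implication holds) = true
[2.2.1] false AND true = false
[2.2.2.1] true AND true = true
[2.2.2] NOT true = false
[2.2] false OR false = false
[2] true → false = false
[root] true → false = false
Overall: false → refused

Refused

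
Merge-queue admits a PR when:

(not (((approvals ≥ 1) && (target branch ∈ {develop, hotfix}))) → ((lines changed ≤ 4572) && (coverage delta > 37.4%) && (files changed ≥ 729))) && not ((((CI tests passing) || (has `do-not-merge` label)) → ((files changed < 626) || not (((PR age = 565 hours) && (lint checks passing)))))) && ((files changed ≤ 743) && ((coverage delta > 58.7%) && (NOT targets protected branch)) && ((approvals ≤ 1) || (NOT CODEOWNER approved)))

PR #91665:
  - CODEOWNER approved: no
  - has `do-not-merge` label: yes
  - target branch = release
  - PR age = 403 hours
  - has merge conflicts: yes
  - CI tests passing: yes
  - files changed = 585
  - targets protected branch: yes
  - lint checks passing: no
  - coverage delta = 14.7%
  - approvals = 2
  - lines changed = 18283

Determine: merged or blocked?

Blocked

Atomic conditions:
  approvals ≥ 1: 2 ≥ 1 is true
  target branch ∈ {develop, hotfix}: release is not in the set → false
  lines changed ≤ 4572: 18283 ≤ 4572 is false
  coverage delta > 37.4%: 14.7 > 37.4 is false
  files changed ≥ 729: 585 ≥ 729 is false
  CI tests passing: yes → true
  has `do-not-merge` label: yes → true
  files changed < 626: 585 < 626 is true
  PR age = 565 hours: 403 == 565 is false
  lint checks passing: no → false
  files changed ≤ 743: 585 ≤ 743 is true
  coverage delta > 58.7%: 14.7 > 58.7 is false
  NOT targets protected branch: yes → false
  approvals ≤ 1: 2 ≤ 1 is false
  NOT CODEOWNER approved: no → true
Combine:
[1.1.1] true AND false = false
[1.1] NOT false = true
[1.2] false AND false AND false = false
[1] true → false = false
[2.1.1] true OR true = true
[2.1.2.2.1] false AND false = false
[2.1.2.2] NOT false = true
[2.1.2] true OR true = true
[2.1] true → true = true
[2] NOT true = false
[3.2] false AND false = false
[3.3] false OR true = true
[3] true AND false AND true = false
[root] false AND false AND false = false
Overall: false → blocked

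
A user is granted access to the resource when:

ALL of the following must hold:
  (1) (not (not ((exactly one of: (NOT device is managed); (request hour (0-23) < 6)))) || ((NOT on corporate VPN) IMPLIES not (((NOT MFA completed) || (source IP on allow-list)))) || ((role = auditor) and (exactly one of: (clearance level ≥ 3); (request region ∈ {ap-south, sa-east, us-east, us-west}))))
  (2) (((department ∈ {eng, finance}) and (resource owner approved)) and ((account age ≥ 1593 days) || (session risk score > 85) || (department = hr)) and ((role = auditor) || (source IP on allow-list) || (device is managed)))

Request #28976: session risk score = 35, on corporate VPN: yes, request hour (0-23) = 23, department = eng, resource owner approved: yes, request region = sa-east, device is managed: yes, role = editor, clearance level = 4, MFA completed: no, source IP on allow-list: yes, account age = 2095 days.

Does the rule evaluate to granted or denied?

Atomic conditions:
  NOT device is managed: yes → false
  request hour (0-23) < 6: 23 < 6 is false
  NOT on corporate VPN: yes → false
  NOT MFA completed: no → true
  source IP on allow-list: yes → true
  role = auditor: editor == auditor is false
  clearance level ≥ 3: 4 ≥ 3 is true
  request region ∈ {ap-south, sa-east, us-east, us-west}: sa-east is in the set → true
  department ∈ {eng, finance}: eng is in the set → true
  resource owner approved: yes → true
  account age ≥ 1593 days: 2095 ≥ 1593 is true
  session risk score > 85: 35 > 85 is false
  department = hr: eng == hr is false
  device is managed: yes → true
Combine:
[1.1.1.1] exactly-one(false, false) = false
[1.1.1] NOT false = true
[1.1] NOT true = false
[1.2.2.1] true OR true = true
[1.2.2] NOT true = false
[1.2] false → false (antecedent false ⇒ implication holds) = true
[1.3.2] exactly-one(true, true) = false
[1.3] false AND false = false
[1] false OR true OR false = true
[2.1] true AND true = true
[2.2] true OR false OR false = true
[2.3] false OR true OR true = true
[2] true AND true AND true = true
[root] true AND true = true
Overall: true → granted

Granted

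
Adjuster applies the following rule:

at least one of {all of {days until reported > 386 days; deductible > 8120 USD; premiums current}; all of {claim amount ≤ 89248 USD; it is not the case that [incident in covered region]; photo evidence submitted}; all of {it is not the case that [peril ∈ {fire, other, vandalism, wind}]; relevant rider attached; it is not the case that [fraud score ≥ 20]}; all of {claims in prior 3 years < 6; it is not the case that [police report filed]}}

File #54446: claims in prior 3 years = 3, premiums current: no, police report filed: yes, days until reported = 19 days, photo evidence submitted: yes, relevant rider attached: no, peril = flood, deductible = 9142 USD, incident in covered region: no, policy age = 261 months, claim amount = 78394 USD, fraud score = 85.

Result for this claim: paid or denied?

Paid

Atomic conditions:
  days until reported > 386 days: 19 > 386 is false
  deductible > 8120 USD: 9142 > 8120 is true
  premiums current: no → false
  claim amount ≤ 89248 USD: 78394 ≤ 89248 is true
  incident in covered region: no → false
  photo evidence submitted: yes → true
  peril ∈ {fire, other, vandalism, wind}: flood is not in the set → false
  relevant rider attached: no → false
  fraud score ≥ 20: 85 ≥ 20 is true
  claims in prior 3 years < 6: 3 < 6 is true
  police report filed: yes → true
Combine:
[1] false AND true AND false = false
[2.2] NOT false = true
[2] true AND true AND true = true
[3.1] NOT false = true
[3.3] NOT true = false
[3] true AND false AND false = false
[4.2] NOT true = false
[4] true AND false = false
[root] false OR true OR false OR false = true
Overall: true → paid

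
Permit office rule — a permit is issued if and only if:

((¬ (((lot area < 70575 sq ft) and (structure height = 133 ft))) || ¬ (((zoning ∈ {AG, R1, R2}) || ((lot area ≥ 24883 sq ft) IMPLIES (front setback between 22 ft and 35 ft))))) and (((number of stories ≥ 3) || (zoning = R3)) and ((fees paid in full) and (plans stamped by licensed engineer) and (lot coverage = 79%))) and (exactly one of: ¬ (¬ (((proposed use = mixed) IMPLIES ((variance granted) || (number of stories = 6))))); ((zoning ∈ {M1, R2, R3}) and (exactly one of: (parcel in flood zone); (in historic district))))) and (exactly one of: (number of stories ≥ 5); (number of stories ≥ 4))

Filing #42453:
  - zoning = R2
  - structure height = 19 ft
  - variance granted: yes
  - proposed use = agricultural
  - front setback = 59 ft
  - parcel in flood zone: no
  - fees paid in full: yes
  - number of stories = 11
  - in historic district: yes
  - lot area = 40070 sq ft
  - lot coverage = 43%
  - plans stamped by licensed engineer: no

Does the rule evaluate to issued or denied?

Denied

Atomic conditions:
  lot area < 70575 sq ft: 40070 < 70575 is true
  structure height = 133 ft: 19 == 133 is false
  zoning ∈ {AG, R1, R2}: R2 is in the set → true
  lot area ≥ 24883 sq ft: 40070 ≥ 24883 is true
  front setback between 22 ft and 35 ft: 59 in [22, 35] is false
  number of stories ≥ 3: 11 ≥ 3 is true
  zoning = R3: R2 == R3 is false
  fees paid in full: yes → true
  plans stamped by licensed engineer: no → false
  lot coverage = 79%: 43 == 79 is false
  proposed use = mixed: agricultural == mixed is false
  variance granted: yes → true
  number of stories = 6: 11 == 6 is false
  zoning ∈ {M1, R2, R3}: R2 is in the set → true
  parcel in flood zone: no → false
  in historic district: yes → true
  number of stories ≥ 5: 11 ≥ 5 is true
  number of stories ≥ 4: 11 ≥ 4 is true
Combine:
[1.1.1.1] true AND false = false
[1.1.1] NOT false = true
[1.1.2.1.2] true → false = false
[1.1.2.1] true OR false = true
[1.1.2] NOT true = false
[1.1] true OR false = true
[1.2.1] true OR false = true
[1.2.2] true AND false AND false = false
[1.2] true AND false = false
[1.3.1.1.1.2] true OR false = true
[1.3.1.1.1] false → true (antecedent false ⇒ implication holds) = true
[1.3.1.1] NOT true = false
[1.3.1] NOT false = true
[1.3.2.2] exactly-one(false, true) = true
[1.3.2] true AND true = true
[1.3] exactly-one(true, true) = false
[1] true AND false AND false = false
[2] exactly-one(true, true) = false
[root] false AND false = false
Overall: false → denied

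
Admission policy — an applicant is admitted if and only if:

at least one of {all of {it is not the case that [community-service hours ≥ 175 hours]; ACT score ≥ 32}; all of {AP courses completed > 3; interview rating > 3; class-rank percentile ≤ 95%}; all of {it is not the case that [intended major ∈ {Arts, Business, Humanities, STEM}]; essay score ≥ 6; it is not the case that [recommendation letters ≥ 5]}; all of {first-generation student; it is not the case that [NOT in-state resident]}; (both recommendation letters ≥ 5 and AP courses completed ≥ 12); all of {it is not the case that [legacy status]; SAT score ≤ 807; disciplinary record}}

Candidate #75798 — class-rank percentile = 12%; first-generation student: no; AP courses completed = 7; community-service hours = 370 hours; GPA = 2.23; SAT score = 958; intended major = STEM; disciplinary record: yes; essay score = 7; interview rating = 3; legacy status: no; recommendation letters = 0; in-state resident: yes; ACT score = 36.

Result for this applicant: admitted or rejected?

Atomic conditions:
  community-service hours ≥ 175 hours: 370 ≥ 175 is true
  ACT score ≥ 32: 36 ≥ 32 is true
  AP courses completed > 3: 7 > 3 is true
  interview rating > 3: 3 > 3 is false
  class-rank percentile ≤ 95%: 12 ≤ 95 is true
  intended major ∈ {Arts, Business, Humanities, STEM}: STEM is in the set → true
  essay score ≥ 6: 7 ≥ 6 is true
  recommendation letters ≥ 5: 0 ≥ 5 is false
  first-generation student: no → false
  NOT in-state resident: yes → false
  AP courses completed ≥ 12: 7 ≥ 12 is false
  legacy status: no → false
  SAT score ≤ 807: 958 ≤ 807 is false
  disciplinary record: yes → true
Combine:
[1.1] NOT true = false
[1] false AND true = false
[2] true AND false AND true = false
[3.1] NOT true = false
[3.3] NOT false = true
[3] false AND true AND true = false
[4.2] NOT false = true
[4] false AND true = false
[5] false AND false = false
[6.1] NOT false = true
[6] true AND false AND true = false
[root] false OR false OR false OR false OR false OR false = false
Overall: false → rejected

Rejected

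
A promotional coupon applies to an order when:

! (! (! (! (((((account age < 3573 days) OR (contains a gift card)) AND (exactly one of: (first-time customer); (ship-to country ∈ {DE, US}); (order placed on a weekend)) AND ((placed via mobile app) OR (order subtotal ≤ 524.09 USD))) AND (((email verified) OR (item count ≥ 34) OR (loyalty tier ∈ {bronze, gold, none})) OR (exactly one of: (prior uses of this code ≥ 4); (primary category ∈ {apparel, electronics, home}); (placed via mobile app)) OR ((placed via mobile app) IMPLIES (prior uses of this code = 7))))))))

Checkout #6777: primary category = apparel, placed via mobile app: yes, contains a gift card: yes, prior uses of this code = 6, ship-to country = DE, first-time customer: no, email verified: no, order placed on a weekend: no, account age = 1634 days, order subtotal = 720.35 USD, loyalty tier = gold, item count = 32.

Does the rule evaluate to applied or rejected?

Atomic conditions:
  account age < 3573 days: 1634 < 3573 is true
  contains a gift card: yes → true
  first-time customer: no → false
  ship-to country ∈ {DE, US}: DE is in the set → true
  order placed on a weekend: no → false
  placed via mobile app: yes → true
  order subtotal ≤ 524.09 USD: 720.35 ≤ 524.09 is false
  email verified: no → false
  item count ≥ 34: 32 ≥ 34 is false
  loyalty tier ∈ {bronze, gold, none}: gold is in the set → true
  prior uses of this code ≥ 4: 6 ≥ 4 is true
  primary category ∈ {apparel, electronics, home}: apparel is in the set → true
  prior uses of this code = 7: 6 == 7 is false
Combine:
[1.1.1.1.1.1] true OR true = true
[1.1.1.1.1.2] exactly-one(false, true, false) = true
[1.1.1.1.1.3] true OR false = true
[1.1.1.1.1] true AND true AND true = true
[1.1.1.1.2.1] false OR false OR true = true
[1.1.1.1.2.2] exactly-one(true, true, true) = false
[1.1.1.1.2.3] true → false = false
[1.1.1.1.2] true OR false OR false = true
[1.1.1.1] true AND true = true
[1.1.1] NOT true = false
[1.1] NOT false = true
[1] NOT true = false
[root] NOT false = true
Overall: true → applied

Applied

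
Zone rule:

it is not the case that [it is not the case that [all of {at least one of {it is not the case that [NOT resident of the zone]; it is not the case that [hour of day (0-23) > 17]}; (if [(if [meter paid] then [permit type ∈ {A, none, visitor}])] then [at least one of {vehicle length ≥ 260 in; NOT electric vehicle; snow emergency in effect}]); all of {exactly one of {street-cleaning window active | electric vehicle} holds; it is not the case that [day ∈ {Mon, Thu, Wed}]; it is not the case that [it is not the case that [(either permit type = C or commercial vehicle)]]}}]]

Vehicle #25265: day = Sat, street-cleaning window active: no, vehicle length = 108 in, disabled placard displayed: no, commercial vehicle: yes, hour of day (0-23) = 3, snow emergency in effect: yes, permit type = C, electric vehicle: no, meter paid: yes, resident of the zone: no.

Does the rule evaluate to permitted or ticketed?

Ticketed

Atomic conditions:
  NOT resident of the zone: no → true
  hour of day (0-23) > 17: 3 > 17 is false
  meter paid: yes → true
  permit type ∈ {A, none, visitor}: C is not in the set → false
  vehicle length ≥ 260 in: 108 ≥ 260 is false
  NOT electric vehicle: no → true
  snow emergency in effect: yes → true
  street-cleaning window active: no → false
  electric vehicle: no → false
  day ∈ {Mon, Thu, Wed}: Sat is not in the set → false
  permit type = C: C == C is true
  commercial vehicle: yes → true
Combine:
[1.1.1.1] NOT true = false
[1.1.1.2] NOT false = true
[1.1.1] false OR true = true
[1.1.2.1] true → false = false
[1.1.2.2] false OR true OR true = true
[1.1.2] false → true (antecedent false ⇒ implication holds) = true
[1.1.3.1] exactly-one(false, false) = false
[1.1.3.2] NOT false = true
[1.1.3.3.1.1] true OR true = true
[1.1.3.3.1] NOT true = false
[1.1.3.3] NOT false = true
[1.1.3] false AND true AND true = false
[1.1] true AND true AND false = false
[1] NOT false = true
[root] NOT true = false
Overall: false → ticketed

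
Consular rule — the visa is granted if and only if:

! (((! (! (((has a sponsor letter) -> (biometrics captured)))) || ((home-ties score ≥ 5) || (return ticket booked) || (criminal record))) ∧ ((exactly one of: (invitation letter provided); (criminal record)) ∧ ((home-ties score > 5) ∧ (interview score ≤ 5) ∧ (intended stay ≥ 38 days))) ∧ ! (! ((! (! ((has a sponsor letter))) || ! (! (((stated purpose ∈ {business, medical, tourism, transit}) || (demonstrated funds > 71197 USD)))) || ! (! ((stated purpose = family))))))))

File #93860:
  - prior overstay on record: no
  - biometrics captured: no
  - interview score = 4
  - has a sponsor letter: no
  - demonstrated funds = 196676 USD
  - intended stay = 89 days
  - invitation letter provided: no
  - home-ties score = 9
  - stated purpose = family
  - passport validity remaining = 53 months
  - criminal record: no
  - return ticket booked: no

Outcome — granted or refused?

Atomic conditions:
  has a sponsor letter: no → false
  biometrics captured: no → false
  home-ties score ≥ 5: 9 ≥ 5 is true
  return ticket booked: no → false
  criminal record: no → false
  invitation letter provided: no → false
  home-ties score > 5: 9 > 5 is true
  interview score ≤ 5: 4 ≤ 5 is true
  intended stay ≥ 38 days: 89 ≥ 38 is true
  stated purpose ∈ {business, medical, tourism, transit}: family is not in the set → false
  demonstrated funds > 71197 USD: 196676 > 71197 is true
  stated purpose = family: family == family is true
Combine:
[1.1.1.1.1] false → false (antecedent false ⇒ implication holds) = true
[1.1.1.1] NOT true = false
[1.1.1] NOT false = true
[1.1.2] true OR false OR false = true
[1.1] true OR true = true
[1.2.1] exactly-one(false, false) = false
[1.2.2] true AND true AND true = true
[1.2] false AND true = false
[1.3.1.1.1.1] NOT false = true
[1.3.1.1.1] NOT true = false
[1.3.1.1.2.1.1] false OR true = true
[1.3.1.1.2.1] NOT true = false
[1.3.1.1.2] NOT false = true
[1.3.1.1.3.1] NOT true = false
[1.3.1.1.3] NOT false = true
[1.3.1.1] false OR true OR true = true
[1.3.1] NOT true = false
[1.3] NOT false = true
[1] true AND false AND true = false
[root] NOT false = true
Overall: true → granted

Granted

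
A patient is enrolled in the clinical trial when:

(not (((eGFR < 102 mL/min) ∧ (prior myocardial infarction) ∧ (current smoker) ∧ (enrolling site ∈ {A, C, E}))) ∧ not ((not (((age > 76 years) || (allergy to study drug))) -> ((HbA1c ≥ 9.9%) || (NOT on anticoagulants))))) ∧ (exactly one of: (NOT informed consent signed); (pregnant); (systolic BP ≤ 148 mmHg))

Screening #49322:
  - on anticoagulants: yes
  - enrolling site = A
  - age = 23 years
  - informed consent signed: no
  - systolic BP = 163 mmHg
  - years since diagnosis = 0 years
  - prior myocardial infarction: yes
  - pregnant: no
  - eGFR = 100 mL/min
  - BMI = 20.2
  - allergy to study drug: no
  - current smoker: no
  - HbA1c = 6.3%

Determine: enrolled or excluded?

Atomic conditions:
  eGFR < 102 mL/min: 100 < 102 is true
  prior myocardial infarction: yes → true
  current smoker: no → false
  enrolling site ∈ {A, C, E}: A is in the set → true
  age > 76 years: 23 > 76 is false
  allergy to study drug: no → false
  HbA1c ≥ 9.9%: 6.3 ≥ 9.9 is false
  NOT on anticoagulants: yes → false
  NOT informed consent signed: no → true
  pregnant: no → false
  systolic BP ≤ 148 mmHg: 163 ≤ 148 is false
Combine:
[1.1.1] true AND true AND false AND true = false
[1.1] NOT false = true
[1.2.1.1.1] false OR false = false
[1.2.1.1] NOT false = true
[1.2.1.2] false OR false = false
[1.2.1] true → false = false
[1.2] NOT false = true
[1] true AND true = true
[2] exactly-one(true, false, false) = true
[root] true AND true = true
Overall: true → enrolled

Enrolled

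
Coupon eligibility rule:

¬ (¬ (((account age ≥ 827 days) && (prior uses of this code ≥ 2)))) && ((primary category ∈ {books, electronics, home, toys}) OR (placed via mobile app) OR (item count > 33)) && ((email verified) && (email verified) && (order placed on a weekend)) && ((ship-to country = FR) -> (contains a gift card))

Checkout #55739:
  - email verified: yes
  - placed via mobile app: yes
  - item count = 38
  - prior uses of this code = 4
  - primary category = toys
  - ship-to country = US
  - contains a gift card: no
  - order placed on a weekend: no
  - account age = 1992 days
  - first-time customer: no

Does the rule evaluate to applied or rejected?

Atomic conditions:
  account age ≥ 827 days: 1992 ≥ 827 is true
  prior uses of this code ≥ 2: 4 ≥ 2 is true
  primary category ∈ {books, electronics, home, toys}: toys is in the set → true
  placed via mobile app: yes → true
  item count > 33: 38 > 33 is true
  email verified: yes → true
  order placed on a weekend: no → false
  ship-to country = FR: US == FR is false
  contains a gift card: no → false
Combine:
[1.1.1] true AND true = true
[1.1] NOT true = false
[1] NOT false = true
[2] true OR true OR true = true
[3] true AND true AND false = false
[4] false → false (antecedent false ⇒ implication holds) = true
[root] true AND true AND false AND true = false
Overall: false → rejected

Rejected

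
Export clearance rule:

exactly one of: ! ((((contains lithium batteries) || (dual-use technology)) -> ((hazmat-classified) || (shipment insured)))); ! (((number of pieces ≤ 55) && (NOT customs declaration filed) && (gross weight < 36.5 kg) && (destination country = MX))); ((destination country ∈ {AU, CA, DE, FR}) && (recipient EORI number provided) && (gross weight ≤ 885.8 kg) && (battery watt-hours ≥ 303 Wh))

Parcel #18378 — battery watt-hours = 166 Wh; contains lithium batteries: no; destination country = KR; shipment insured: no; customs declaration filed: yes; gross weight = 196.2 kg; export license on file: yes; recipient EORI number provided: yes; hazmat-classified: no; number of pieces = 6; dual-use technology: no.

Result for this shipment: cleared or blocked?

Atomic conditions:
  contains lithium batteries: no → false
  dual-use technology: no → false
  hazmat-classified: no → false
  shipment insured: no → false
  number of pieces ≤ 55: 6 ≤ 55 is true
  NOT customs declaration filed: yes → false
  gross weight < 36.5 kg: 196.2 < 36.5 is false
  destination country = MX: KR == MX is false
  destination country ∈ {AU, CA, DE, FR}: KR is not in the set → false
  recipient EORI number provided: yes → true
  gross weight ≤ 885.8 kg: 196.2 ≤ 885.8 is true
  battery watt-hours ≥ 303 Wh: 166 ≥ 303 is false
Combine:
[1.1.1] false OR false = false
[1.1.2] false OR false = false
[1.1] false → false (antecedent false ⇒ implication holds) = true
[1] NOT true = false
[2.1] true AND false AND false AND false = false
[2] NOT false = true
[3] false AND true AND true AND false = false
[root] exactly-one(false, true, false) = true
Overall: true → cleared

Cleared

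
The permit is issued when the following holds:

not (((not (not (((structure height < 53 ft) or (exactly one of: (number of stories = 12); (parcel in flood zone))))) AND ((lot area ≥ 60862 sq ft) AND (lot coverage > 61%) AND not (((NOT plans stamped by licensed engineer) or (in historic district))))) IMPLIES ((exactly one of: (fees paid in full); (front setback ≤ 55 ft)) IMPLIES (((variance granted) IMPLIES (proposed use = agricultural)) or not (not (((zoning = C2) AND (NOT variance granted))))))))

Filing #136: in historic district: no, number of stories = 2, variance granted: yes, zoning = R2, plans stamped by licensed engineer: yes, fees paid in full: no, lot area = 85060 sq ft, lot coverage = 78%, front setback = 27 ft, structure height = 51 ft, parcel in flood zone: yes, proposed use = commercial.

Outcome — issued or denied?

Atomic conditions:
  structure height < 53 ft: 51 < 53 is true
  number of stories = 12: 2 == 12 is false
  parcel in flood zone: yes → true
  lot area ≥ 60862 sq ft: 85060 ≥ 60862 is true
  lot coverage > 61%: 78 > 61 is true
  NOT plans stamped by licensed engineer: yes → false
  in historic district: no → false
  fees paid in full: no → false
  front setback ≤ 55 ft: 27 ≤ 55 is true
  variance granted: yes → true
  proposed use = agricultural: commercial == agricultural is false
  zoning = C2: R2 == C2 is false
  NOT variance granted: yes → false
Combine:
[1.1.1.1.1.2] exactly-one(false, true) = true
[1.1.1.1.1] true OR true = true
[1.1.1.1] NOT true = false
[1.1.1] NOT false = true
[1.1.2.3.1] false OR false = false
[1.1.2.3] NOT false = true
[1.1.2] true AND true AND true = true
[1.1] true AND true = true
[1.2.1] exactly-one(false, true) = true
[1.2.2.1] true → false = false
[1.2.2.2.1.1] false AND false = false
[1.2.2.2.1] NOT false = true
[1.2.2.2] NOT true = false
[1.2.2] false OR false = false
[1.2] true → false = false
[1] true → false = false
[root] NOT false = true
Overall: true → issued

Issued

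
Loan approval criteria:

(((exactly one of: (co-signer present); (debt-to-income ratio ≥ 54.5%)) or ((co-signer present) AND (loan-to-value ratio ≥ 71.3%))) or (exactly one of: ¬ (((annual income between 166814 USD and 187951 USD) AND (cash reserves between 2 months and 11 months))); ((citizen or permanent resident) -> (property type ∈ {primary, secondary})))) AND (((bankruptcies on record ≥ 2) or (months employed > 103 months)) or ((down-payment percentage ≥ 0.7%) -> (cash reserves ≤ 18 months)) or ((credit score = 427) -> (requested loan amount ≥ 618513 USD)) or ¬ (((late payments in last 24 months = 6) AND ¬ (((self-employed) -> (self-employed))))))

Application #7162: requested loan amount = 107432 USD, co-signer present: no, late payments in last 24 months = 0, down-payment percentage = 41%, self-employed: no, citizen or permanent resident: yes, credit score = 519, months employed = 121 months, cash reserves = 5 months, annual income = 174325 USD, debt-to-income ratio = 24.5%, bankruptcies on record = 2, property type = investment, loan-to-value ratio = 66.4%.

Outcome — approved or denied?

Denied

Atomic conditions:
  co-signer present: no → false
  debt-to-income ratio ≥ 54.5%: 24.5 ≥ 54.5 is false
  loan-to-value ratio ≥ 71.3%: 66.4 ≥ 71.3 is false
  annual income between 166814 USD and 187951 USD: 174325 in [166814, 187951] is true
  cash reserves between 2 months and 11 months: 5 in [2, 11] is true
  citizen or permanent resident: yes → true
  property type ∈ {primary, secondary}: investment is not in the set → false
  bankruptcies on record ≥ 2: 2 ≥ 2 is true
  months employed > 103 months: 121 > 103 is true
  down-payment percentage ≥ 0.7%: 41 ≥ 0.7 is true
  cash reserves ≤ 18 months: 5 ≤ 18 is true
  credit score = 427: 519 == 427 is false
  requested loan amount ≥ 618513 USD: 107432 ≥ 618513 is false
  late payments in last 24 months = 6: 0 == 6 is false
  self-employed: no → false
Combine:
[1.1.1] exactly-one(false, false) = false
[1.1.2] false AND false = false
[1.1] false OR false = false
[1.2.1.1] true AND true = true
[1.2.1] NOT true = false
[1.2.2] true → false = false
[1.2] exactly-one(false, false) = false
[1] false OR false = false
[2.1] true OR true = true
[2.2] true → true = true
[2.3] false → false (antecedent false ⇒ implication holds) = true
[2.4.1.2.1] false → false (antecedent false ⇒ implication holds) = true
[2.4.1.2] NOT true = false
[2.4.1] false AND false = false
[2.4] NOT false = true
[2] true OR true OR true OR true = true
[root] false AND true = false
Overall: false → denied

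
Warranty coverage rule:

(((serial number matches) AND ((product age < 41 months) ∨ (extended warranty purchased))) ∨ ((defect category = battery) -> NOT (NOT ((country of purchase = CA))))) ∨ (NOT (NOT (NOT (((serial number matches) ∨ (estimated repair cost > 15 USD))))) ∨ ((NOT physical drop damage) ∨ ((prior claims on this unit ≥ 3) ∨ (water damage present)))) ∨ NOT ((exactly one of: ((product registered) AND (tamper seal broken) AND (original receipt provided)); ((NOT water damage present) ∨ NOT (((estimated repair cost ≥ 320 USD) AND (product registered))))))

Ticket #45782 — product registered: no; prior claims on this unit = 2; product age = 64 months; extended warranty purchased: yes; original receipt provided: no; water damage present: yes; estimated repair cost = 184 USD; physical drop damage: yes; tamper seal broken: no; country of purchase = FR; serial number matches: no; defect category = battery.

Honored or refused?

Honored

Atomic conditions:
  serial number matches: no → false
  product age < 41 months: 64 < 41 is false
  extended warranty purchased: yes → true
  defect category = battery: battery == battery is true
  country of purchase = CA: FR == CA is false
  estimated repair cost > 15 USD: 184 > 15 is true
  NOT physical drop damage: yes → false
  prior claims on this unit ≥ 3: 2 ≥ 3 is false
  water damage present: yes → true
  product registered: no → false
  tamper seal broken: no → false
  original receipt provided: no → false
  NOT water damage present: yes → false
  estimated repair cost ≥ 320 USD: 184 ≥ 320 is false
Combine:
[1.1.2] false OR true = true
[1.1] false AND true = false
[1.2.2.1] NOT false = true
[1.2.2] NOT true = false
[1.2] true → false = false
[1] false OR false = false
[2.1.1.1.1] false OR true = true
[2.1.1.1] NOT true = false
[2.1.1] NOT false = true
[2.1] NOT true = false
[2.2.2] false OR true = true
[2.2] false OR true = true
[2] false OR true = true
[3.1.1] false AND false AND false = false
[3.1.2.2.1] false AND false = false
[3.1.2.2] NOT false = true
[3.1.2] false OR true = true
[3.1] exactly-one(false, true) = true
[3] NOT true = false
[root] false OR true OR false = true
Overall: true → honored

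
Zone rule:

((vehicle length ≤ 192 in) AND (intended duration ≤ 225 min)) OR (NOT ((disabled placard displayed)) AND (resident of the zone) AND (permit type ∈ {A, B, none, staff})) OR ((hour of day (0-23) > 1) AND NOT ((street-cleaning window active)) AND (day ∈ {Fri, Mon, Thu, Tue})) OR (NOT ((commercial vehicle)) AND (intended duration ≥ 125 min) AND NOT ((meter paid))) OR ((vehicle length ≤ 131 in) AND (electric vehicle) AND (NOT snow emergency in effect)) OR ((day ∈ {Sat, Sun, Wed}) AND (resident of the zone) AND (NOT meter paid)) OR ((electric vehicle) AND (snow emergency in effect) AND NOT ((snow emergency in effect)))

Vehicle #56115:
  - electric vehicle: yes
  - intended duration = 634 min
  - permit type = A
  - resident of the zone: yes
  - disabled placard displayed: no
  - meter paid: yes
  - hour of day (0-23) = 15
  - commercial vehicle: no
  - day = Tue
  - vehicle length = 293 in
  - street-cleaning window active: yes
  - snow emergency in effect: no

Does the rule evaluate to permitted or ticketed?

Permitted

Atomic conditions:
  vehicle length ≤ 192 in: 293 ≤ 192 is false
  intended duration ≤ 225 min: 634 ≤ 225 is false
  disabled placard displayed: no → false
  resident of the zone: yes → true
  permit type ∈ {A, B, none, staff}: A is in the set → true
  hour of day (0-23) > 1: 15 > 1 is true
  street-cleaning window active: yes → true
  day ∈ {Fri, Mon, Thu, Tue}: Tue is in the set → true
  commercial vehicle: no → false
  intended duration ≥ 125 min: 634 ≥ 125 is true
  meter paid: yes → true
  vehicle length ≤ 131 in: 293 ≤ 131 is false
  electric vehicle: yes → true
  NOT snow emergency in effect: no → true
  day ∈ {Sat, Sun, Wed}: Tue is not in the set → false
  NOT meter paid: yes → false
  snow emergency in effect: no → false
Combine:
[1] false AND false = false
[2.1] NOT false = true
[2] true AND true AND true = true
[3.2] NOT true = false
[3] true AND false AND true = false
[4.1] NOT false = true
[4.3] NOT true = false
[4] true AND true AND false = false
[5] false AND true AND true = false
[6] false AND true AND false = false
[7.3] NOT false = true
[7] true AND false AND true = false
[root] false OR true OR false OR false OR false OR false OR false = true
Overall: true → permitted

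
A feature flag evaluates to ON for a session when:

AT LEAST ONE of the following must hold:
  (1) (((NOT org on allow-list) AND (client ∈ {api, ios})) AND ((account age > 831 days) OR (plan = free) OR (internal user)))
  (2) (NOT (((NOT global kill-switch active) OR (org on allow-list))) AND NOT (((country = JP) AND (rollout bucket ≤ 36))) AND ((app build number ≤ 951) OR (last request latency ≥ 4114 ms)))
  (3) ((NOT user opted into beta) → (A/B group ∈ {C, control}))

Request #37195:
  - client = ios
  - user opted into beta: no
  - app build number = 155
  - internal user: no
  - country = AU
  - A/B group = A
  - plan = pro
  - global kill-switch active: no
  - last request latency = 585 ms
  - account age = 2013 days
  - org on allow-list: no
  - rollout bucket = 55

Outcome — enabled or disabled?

Atomic conditions:
  NOT org on allow-list: no → true
  client ∈ {api, ios}: ios is in the set → true
  account age > 831 days: 2013 > 831 is true
  plan = free: pro == free is false
  internal user: no → false
  NOT global kill-switch active: no → true
  org on allow-list: no → false
  country = JP: AU == JP is false
  rollout bucket ≤ 36: 55 ≤ 36 is false
  app build number ≤ 951: 155 ≤ 951 is true
  last request latency ≥ 4114 ms: 585 ≥ 4114 is false
  NOT user opted into beta: no → true
  A/B group ∈ {C, control}: A is not in the set → false
Combine:
[1.1] true AND true = true
[1.2] true OR false OR false = true
[1] true AND true = true
[2.1.1] true OR false = true
[2.1] NOT true = false
[2.2.1] false AND false = false
[2.2] NOT false = true
[2.3] true OR false = true
[2] false AND true AND true = false
[3] true → false = false
[root] true OR false OR false = true
Overall: true → enabled

Enabled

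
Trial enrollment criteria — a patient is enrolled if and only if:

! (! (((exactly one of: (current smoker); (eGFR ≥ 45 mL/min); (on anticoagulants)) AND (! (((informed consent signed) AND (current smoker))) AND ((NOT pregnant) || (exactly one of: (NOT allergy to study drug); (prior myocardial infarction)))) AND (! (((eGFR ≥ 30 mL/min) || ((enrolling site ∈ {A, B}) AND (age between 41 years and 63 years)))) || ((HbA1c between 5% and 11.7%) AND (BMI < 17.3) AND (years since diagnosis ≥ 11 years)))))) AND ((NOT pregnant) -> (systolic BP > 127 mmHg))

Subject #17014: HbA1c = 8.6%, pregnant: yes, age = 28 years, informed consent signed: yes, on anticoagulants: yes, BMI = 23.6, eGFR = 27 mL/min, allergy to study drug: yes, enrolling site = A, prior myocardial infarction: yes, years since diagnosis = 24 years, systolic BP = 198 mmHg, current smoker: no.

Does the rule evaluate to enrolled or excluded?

Enrolled

Atomic conditions:
  current smoker: no → false
  eGFR ≥ 45 mL/min: 27 ≥ 45 is false
  on anticoagulants: yes → true
  informed consent signed: yes → true
  NOT pregnant: yes → false
  NOT allergy to study drug: yes → false
  prior myocardial infarction: yes → true
  eGFR ≥ 30 mL/min: 27 ≥ 30 is false
  enrolling site ∈ {A, B}: A is in the set → true
  age between 41 years and 63 years: 28 in [41, 63] is false
  HbA1c between 5% and 11.7%: 8.6 in [5, 11.7] is true
  BMI < 17.3: 23.6 < 17.3 is false
  years since diagnosis ≥ 11 years: 24 ≥ 11 is true
  systolic BP > 127 mmHg: 198 > 127 is true
Combine:
[1.1.1.1] exactly-one(false, false, true) = true
[1.1.1.2.1.1] true AND false = false
[1.1.1.2.1] NOT false = true
[1.1.1.2.2.2] exactly-one(false, true) = true
[1.1.1.2.2] false OR true = true
[1.1.1.2] true AND true = true
[1.1.1.3.1.1.2] true AND false = false
[1.1.1.3.1.1] false OR false = false
[1.1.1.3.1] NOT false = true
[1.1.1.3.2] true AND false AND true = false
[1.1.1.3] true OR false = true
[1.1.1] true AND true AND true = true
[1.1] NOT true = false
[1] NOT false = true
[2] false → true (antecedent false ⇒ implication holds) = true
[root] true AND true = true
Overall: true → enrolled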